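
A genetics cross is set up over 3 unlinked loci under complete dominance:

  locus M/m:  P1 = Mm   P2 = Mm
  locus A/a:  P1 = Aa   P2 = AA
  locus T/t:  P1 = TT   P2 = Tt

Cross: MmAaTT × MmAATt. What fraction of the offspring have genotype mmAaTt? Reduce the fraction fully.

P(mmAaTt) = 1/16

MmAaTT gametes: MAT×2, MaT×2, mAT×2, maT×2
MmAATt gametes: MAT×2, MAt×2, mAT×2, mAt×2
MmAaTT×MmAATt grid (8·8=64): MMAATT=4 MMAATt=4 MMAaTT=4 MMAaTt=4 MmAATT=8 MmAATt=8 MmAaTT=8 MmAaTt=8 mmAATT=4 mmAATt=4 mmAaTT=4 mmAaTt=4
mmAaTt hits 4/64; gcd=4; 4÷4/64÷4 = 1/16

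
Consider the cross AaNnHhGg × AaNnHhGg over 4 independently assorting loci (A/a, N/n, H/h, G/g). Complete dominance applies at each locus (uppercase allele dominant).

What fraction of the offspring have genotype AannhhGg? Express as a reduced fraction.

P(AannhhGg) = 1/64

AaNnHhGg gametes: ANHG×1, ANHg×1, ANhG×1, ANhg×1, AnHG×1, AnHg×1, AnhG×1, Anhg×1, aNHG×1, aNHg×1, aNhG×1, aNhg×1, anHG×1, anHg×1, anhG×1, anhg×1
AaNnHhGg gametes: ANHG×1, ANHg×1, ANhG×1, ANhg×1, AnHG×1, AnHg×1, AnhG×1, Anhg×1, aNHG×1, aNHg×1, aNhG×1, aNhg×1, anHG×1, anHg×1, anhG×1, anhg×1
AaNnHhGg×AaNnHhGg grid (16·16=256): AANNHHGG=1 AANNHHGg=2 AANNHHgg=1 AANNHhGG=2 AANNHhGg=4 AANNHhgg=2 AANNhhGG=1 AANNhhGg=2 AANNhhgg=1 AANnHHGG=2 AANnHHGg=4 AANnHHgg=2 AANnHhGG=4 AANnHhGg=8 AANnHhgg=4 AANnhhGG=2 AANnhhGg=4 AANnhhgg=2 AAnnHHGG=1 AAnnHHGg=2 AAnnHHgg=1 AAnnHhGG=2 AAnnHhGg=4 AAnnHhgg=2 AAnnhhGG=1 AAnnhhGg=2 AAnnhhgg=1 AaNNHHGG=2 AaNNHHGg=4 AaNNHHgg=2 AaNNHhGG=4 AaNNHhGg=8 AaNNHhgg=4 AaNNhhGG=2 AaNNhhGg=4 AaNNhhgg=2 AaNnHHGG=4 AaNnHHGg=8 AaNnHHgg=4 AaNnHhGG=8 AaNnHhGg=16 AaNnHhgg=8 AaNnhhGG=4 AaNnhhGg=8 AaNnhhgg=4 AannHHGG=2 AannHHGg=4 AannHHgg=2 AannHhGG=4 AannHhGg=8 AannHhgg=4 AannhhGG=2 AannhhGg=4 Aannhhgg=2 aaNNHHGG=1 aaNNHHGg=2 aaNNHHgg=1 aaNNHhGG=2 aaNNHhGg=4 aaNNHhgg=2 aaNNhhGG=1 aaNNhhGg=2 aaNNhhgg=1 aaNnHHGG=2 aaNnHHGg=4 aaNnHHgg=2 aaNnHhGG=4 aaNnHhGg=8 aaNnHhgg=4 aaNnhhGG=2 aaNnhhGg=4 aaNnhhgg=2 aannHHGG=1 aannHHGg=2 aannHHgg=1 aannHhGG=2 aannHhGg=4 aannHhgg=2 aannhhGG=1 aannhhGg=2 aannhhgg=1
AannhhGg hits 4/256; gcd=4; 4÷4/256÷4 = 1/64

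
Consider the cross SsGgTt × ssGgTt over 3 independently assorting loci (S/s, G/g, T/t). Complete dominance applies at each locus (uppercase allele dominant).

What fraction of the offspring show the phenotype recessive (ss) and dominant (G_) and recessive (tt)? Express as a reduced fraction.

P(ss G_ tt) = 3/32

SsGgTt gametes: SGT×1, SGt×1, SgT×1, Sgt×1, sGT×1, sGt×1, sgT×1, sgt×1
ssGgTt gametes: sGT×2, sGt×2, sgT×2, sgt×2
SsGgTt×ssGgTt grid (8·8=64): SsGGTT=2 SsGGTt=4 SsGGtt=2 SsGgTT=4 SsGgTt=8 SsGgtt=4 SsggTT=2 SsggTt=4 Ssggtt=2 ssGGTT=2 ssGGTt=4 ssGGtt=2 ssGgTT=4 ssGgTt=8 ssGgtt=4 ssggTT=2 ssggTt=4 ssggtt=2
ss G_ tt hits 6/64; gcd=2; 6÷2/64÷2 = 3/32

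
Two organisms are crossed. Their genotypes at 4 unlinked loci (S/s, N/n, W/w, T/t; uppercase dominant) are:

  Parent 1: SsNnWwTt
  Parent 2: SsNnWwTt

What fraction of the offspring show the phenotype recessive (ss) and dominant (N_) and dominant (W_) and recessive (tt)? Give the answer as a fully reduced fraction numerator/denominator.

P(ss N_ W_ tt) = 9/256

SsNnWwTt gametes: SNWT×1, SNWt×1, SNwT×1, SNwt×1, SnWT×1, SnWt×1, SnwT×1, Snwt×1, sNWT×1, sNWt×1, sNwT×1, sNwt×1, snWT×1, snWt×1, snwT×1, snwt×1
SsNnWwTt gametes: SNWT×1, SNWt×1, SNwT×1, SNwt×1, SnWT×1, SnWt×1, SnwT×1, Snwt×1, sNWT×1, sNWt×1, sNwT×1, sNwt×1, snWT×1, snWt×1, snwT×1, snwt×1
SsNnWwTt×SsNnWwTt grid (16·16=256): SSNNWWTT=1 SSNNWWTt=2 SSNNWWtt=1 SSNNWwTT=2 SSNNWwTt=4 SSNNWwtt=2 SSNNwwTT=1 SSNNwwTt=2 SSNNwwtt=1 SSNnWWTT=2 SSNnWWTt=4 SSNnWWtt=2 SSNnWwTT=4 SSNnWwTt=8 SSNnWwtt=4 SSNnwwTT=2 SSNnwwTt=4 SSNnwwtt=2 SSnnWWTT=1 SSnnWWTt=2 SSnnWWtt=1 SSnnWwTT=2 SSnnWwTt=4 SSnnWwtt=2 SSnnwwTT=1 SSnnwwTt=2 SSnnwwtt=1 SsNNWWTT=2 SsNNWWTt=4 SsNNWWtt=2 SsNNWwTT=4 SsNNWwTt=8 SsNNWwtt=4 SsNNwwTT=2 SsNNwwTt=4 SsNNwwtt=2 SsNnWWTT=4 SsNnWWTt=8 SsNnWWtt=4 SsNnWwTT=8 SsNnWwTt=16 SsNnWwtt=8 SsNnwwTT=4 SsNnwwTt=8 SsNnwwtt=4 SsnnWWTT=2 SsnnWWTt=4 SsnnWWtt=2 SsnnWwTT=4 SsnnWwTt=8 SsnnWwtt=4 SsnnwwTT=2 SsnnwwTt=4 Ssnnwwtt=2 ssNNWWTT=1 ssNNWWTt=2 ssNNWWtt=1 ssNNWwTT=2 ssNNWwTt=4 ssNNWwtt=2 ssNNwwTT=1 ssNNwwTt=2 ssNNwwtt=1 ssNnWWTT=2 ssNnWWTt=4 ssNnWWtt=2 ssNnWwTT=4 ssNnWwTt=8 ssNnWwtt=4 ssNnwwTT=2 ssNnwwTt=4 ssNnwwtt=2 ssnnWWTT=1 ssnnWWTt=2 ssnnWWtt=1 ssnnWwTT=2 ssnnWwTt=4 ssnnWwtt=2 ssnnwwTT=1 ssnnwwTt=2 ssnnwwtt=1
ss N_ W_ tt hits 9/256; gcd=1; 9÷1/256÷1 = 9/256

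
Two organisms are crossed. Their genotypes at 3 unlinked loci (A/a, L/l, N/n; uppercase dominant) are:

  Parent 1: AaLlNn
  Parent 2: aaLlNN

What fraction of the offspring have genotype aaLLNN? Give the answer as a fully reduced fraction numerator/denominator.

AaLlNn gametes: ALN×1, ALn×1, AlN×1, Aln×1, aLN×1, aLn×1, alN×1, aln×1
aaLlNN gametes: aLN×4, alN×4
AaLlNn×aaLlNN grid (8·8=64): AaLLNN=4 AaLLNn=4 AaLlNN=8 AaLlNn=8 AallNN=4 AallNn=4 aaLLNN=4 aaLLNn=4 aaLlNN=8 aaLlNn=8 aallNN=4 aallNn=4
aaLLNN hits 4/64; gcd=4; 4÷4/64÷4 = 1/16

P(aaLLNN) = 1/16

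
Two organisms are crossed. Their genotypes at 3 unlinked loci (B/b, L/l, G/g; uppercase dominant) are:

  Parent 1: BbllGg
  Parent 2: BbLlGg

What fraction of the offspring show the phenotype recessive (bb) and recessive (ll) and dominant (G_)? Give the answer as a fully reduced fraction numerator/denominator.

P(bb ll G_) = 3/32

BbllGg gametes: BlG×2, Blg×2, blG×2, blg×2
BbLlGg gametes: BLG×1, BLg×1, BlG×1, Blg×1, bLG×1, bLg×1, blG×1, blg×1
BbllGg×BbLlGg grid (8·8=64): BBLlGG=2 BBLlGg=4 BBLlgg=2 BBllGG=2 BBllGg=4 BBllgg=2 BbLlGG=4 BbLlGg=8 BbLlgg=4 BbllGG=4 BbllGg=8 Bbllgg=4 bbLlGG=2 bbLlGg=4 bbLlgg=2 bbllGG=2 bbllGg=4 bbllgg=2
bb ll G_ hits 6/64; gcd=2; 6÷2/64÷2 = 3/32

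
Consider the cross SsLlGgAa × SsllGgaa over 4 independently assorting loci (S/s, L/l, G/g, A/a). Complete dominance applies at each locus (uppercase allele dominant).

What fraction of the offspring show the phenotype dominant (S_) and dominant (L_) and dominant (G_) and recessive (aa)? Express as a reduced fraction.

P(S_ L_ G_ aa) = 9/64

SsLlGgAa gametes: SLGA×1, SLGa×1, SLgA×1, SLga×1, SlGA×1, SlGa×1, SlgA×1, Slga×1, sLGA×1, sLGa×1, sLgA×1, sLga×1, slGA×1, slGa×1, slgA×1, slga×1
SsllGgaa gametes: SlGa×4, Slga×4, slGa×4, slga×4
SsLlGgAa×SsllGgaa grid (16·16=256): SSLlGGAa=4 SSLlGGaa=4 SSLlGgAa=8 SSLlGgaa=8 SSLlggAa=4 SSLlggaa=4 SSllGGAa=4 SSllGGaa=4 SSllGgAa=8 SSllGgaa=8 SSllggAa=4 SSllggaa=4 SsLlGGAa=8 SsLlGGaa=8 SsLlGgAa=16 SsLlGgaa=16 SsLlggAa=8 SsLlggaa=8 SsllGGAa=8 SsllGGaa=8 SsllGgAa=16 SsllGgaa=16 SsllggAa=8 Ssllggaa=8 ssLlGGAa=4 ssLlGGaa=4 ssLlGgAa=8 ssLlGgaa=8 ssLlggAa=4 ssLlggaa=4 ssllGGAa=4 ssllGGaa=4 ssllGgAa=8 ssllGgaa=8 ssllggAa=4 ssllggaa=4
S_ L_ G_ aa hits 36/256; gcd=4; 36÷4/256÷4 = 9/64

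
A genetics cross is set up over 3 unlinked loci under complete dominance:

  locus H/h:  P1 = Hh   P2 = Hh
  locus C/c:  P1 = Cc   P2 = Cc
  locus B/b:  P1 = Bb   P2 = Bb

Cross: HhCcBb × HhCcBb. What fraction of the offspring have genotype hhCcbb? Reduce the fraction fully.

HhCcBb gametes: HCB×1, HCb×1, HcB×1, Hcb×1, hCB×1, hCb×1, hcB×1, hcb×1
HhCcBb gametes: HCB×1, HCb×1, HcB×1, Hcb×1, hCB×1, hCb×1, hcB×1, hcb×1
HhCcBb×HhCcBb grid (8·8=64): HHCCBB=1 HHCCBb=2 HHCCbb=1 HHCcBB=2 HHCcBb=4 HHCcbb=2 HHccBB=1 HHccBb=2 HHccbb=1 HhCCBB=2 HhCCBb=4 HhCCbb=2 HhCcBB=4 HhCcBb=8 HhCcbb=4 HhccBB=2 HhccBb=4 Hhccbb=2 hhCCBB=1 hhCCBb=2 hhCCbb=1 hhCcBB=2 hhCcBb=4 hhCcbb=2 hhccBB=1 hhccBb=2 hhccbb=1
hhCcbb hits 2/64; gcd=2; 2÷2/64÷2 = 1/32

P(hhCcbb) = 1/32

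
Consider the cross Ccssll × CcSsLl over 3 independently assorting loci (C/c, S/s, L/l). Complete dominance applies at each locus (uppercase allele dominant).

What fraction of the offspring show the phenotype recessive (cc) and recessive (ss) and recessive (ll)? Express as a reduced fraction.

P(cc ss ll) = 1/16

Ccssll gametes: Csl×4, csl×4
CcSsLl gametes: CSL×1, CSl×1, CsL×1, Csl×1, cSL×1, cSl×1, csL×1, csl×1
Ccssll×CcSsLl grid (8·8=64): CCSsLl=4 CCSsll=4 CCssLl=4 CCssll=4 CcSsLl=8 CcSsll=8 CcssLl=8 Ccssll=8 ccSsLl=4 ccSsll=4 ccssLl=4 ccssll=4
cc ss ll hits 4/64; gcd=4; 4÷4/64÷4 = 1/16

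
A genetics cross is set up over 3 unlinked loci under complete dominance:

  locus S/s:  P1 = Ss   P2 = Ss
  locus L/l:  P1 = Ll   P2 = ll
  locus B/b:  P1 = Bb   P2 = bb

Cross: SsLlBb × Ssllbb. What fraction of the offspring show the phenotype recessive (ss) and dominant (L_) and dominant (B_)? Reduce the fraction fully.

P(ss L_ B_) = 1/16

SsLlBb gametes: SLB×1, SLb×1, SlB×1, Slb×1, sLB×1, sLb×1, slB×1, slb×1
Ssllbb gametes: Slb×4, slb×4
SsLlBb×Ssllbb grid (8·8=64): SSLlBb=4 SSLlbb=4 SSllBb=4 SSllbb=4 SsLlBb=8 SsLlbb=8 SsllBb=8 Ssllbb=8 ssLlBb=4 ssLlbb=4 ssllBb=4 ssllbb=4
ss L_ B_ hits 4/64; gcd=4; 4÷4/64÷4 = 1/16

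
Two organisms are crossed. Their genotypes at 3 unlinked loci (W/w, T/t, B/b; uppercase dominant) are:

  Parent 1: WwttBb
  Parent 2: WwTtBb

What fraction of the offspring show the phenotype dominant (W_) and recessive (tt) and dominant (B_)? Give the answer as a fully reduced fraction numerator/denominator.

P(W_ tt B_) = 9/32

WwttBb gametes: WtB×2, Wtb×2, wtB×2, wtb×2
WwTtBb gametes: WTB×1, WTb×1, WtB×1, Wtb×1, wTB×1, wTb×1, wtB×1, wtb×1
WwttBb×WwTtBb grid (8·8=64): WWTtBB=2 WWTtBb=4 WWTtbb=2 WWttBB=2 WWttBb=4 WWttbb=2 WwTtBB=4 WwTtBb=8 WwTtbb=4 WwttBB=4 WwttBb=8 Wwttbb=4 wwTtBB=2 wwTtBb=4 wwTtbb=2 wwttBB=2 wwttBb=4 wwttbb=2
W_ tt B_ hits 18/64; gcd=2; 18÷2/64÷2 = 9/32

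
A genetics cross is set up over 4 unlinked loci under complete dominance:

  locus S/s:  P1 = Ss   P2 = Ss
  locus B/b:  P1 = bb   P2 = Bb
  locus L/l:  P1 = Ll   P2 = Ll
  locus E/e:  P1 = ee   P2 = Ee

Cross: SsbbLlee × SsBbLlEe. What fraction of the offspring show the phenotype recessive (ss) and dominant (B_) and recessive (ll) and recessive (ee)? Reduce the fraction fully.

SsbbLlee gametes: SbLe×4, Sble×4, sbLe×4, sble×4
SsBbLlEe gametes: SBLE×1, SBLe×1, SBlE×1, SBle×1, SbLE×1, SbLe×1, SblE×1, Sble×1, sBLE×1, sBLe×1, sBlE×1, sBle×1, sbLE×1, sbLe×1, sblE×1, sble×1
SsbbLlee×SsBbLlEe grid (16·16=256): SSBbLLEe=4 SSBbLLee=4 SSBbLlEe=8 SSBbLlee=8 SSBbllEe=4 SSBbllee=4 SSbbLLEe=4 SSbbLLee=4 SSbbLlEe=8 SSbbLlee=8 SSbbllEe=4 SSbbllee=4 SsBbLLEe=8 SsBbLLee=8 SsBbLlEe=16 SsBbLlee=16 SsBbllEe=8 SsBbllee=8 SsbbLLEe=8 SsbbLLee=8 SsbbLlEe=16 SsbbLlee=16 SsbbllEe=8 Ssbbllee=8 ssBbLLEe=4 ssBbLLee=4 ssBbLlEe=8 ssBbLlee=8 ssBbllEe=4 ssBbllee=4 ssbbLLEe=4 ssbbLLee=4 ssbbLlEe=8 ssbbLlee=8 ssbbllEe=4 ssbbllee=4
ss B_ ll ee hits 4/256; gcd=4; 4÷4/256÷4 = 1/64

P(ss B_ ll ee) = 1/64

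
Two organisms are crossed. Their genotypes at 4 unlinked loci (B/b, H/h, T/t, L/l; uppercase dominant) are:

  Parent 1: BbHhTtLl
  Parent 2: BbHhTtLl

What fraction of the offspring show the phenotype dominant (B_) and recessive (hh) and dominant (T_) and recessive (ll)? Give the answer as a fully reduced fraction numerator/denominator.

P(B_ hh T_ ll) = 9/256

BbHhTtLl gametes: BHTL×1, BHTl×1, BHtL×1, BHtl×1, BhTL×1, BhTl×1, BhtL×1, Bhtl×1, bHTL×1, bHTl×1, bHtL×1, bHtl×1, bhTL×1, bhTl×1, bhtL×1, bhtl×1
BbHhTtLl gametes: BHTL×1, BHTl×1, BHtL×1, BHtl×1, BhTL×1, BhTl×1, BhtL×1, Bhtl×1, bHTL×1, bHTl×1, bHtL×1, bHtl×1, bhTL×1, bhTl×1, bhtL×1, bhtl×1
BbHhTtLl×BbHhTtLl grid (16·16=256): BBHHTTLL=1 BBHHTTLl=2 BBHHTTll=1 BBHHTtLL=2 BBHHTtLl=4 BBHHTtll=2 BBHHttLL=1 BBHHttLl=2 BBHHttll=1 BBHhTTLL=2 BBHhTTLl=4 BBHhTTll=2 BBHhTtLL=4 BBHhTtLl=8 BBHhTtll=4 BBHhttLL=2 BBHhttLl=4 BBHhttll=2 BBhhTTLL=1 BBhhTTLl=2 BBhhTTll=1 BBhhTtLL=2 BBhhTtLl=4 BBhhTtll=2 BBhhttLL=1 BBhhttLl=2 BBhhttll=1 BbHHTTLL=2 BbHHTTLl=4 BbHHTTll=2 BbHHTtLL=4 BbHHTtLl=8 BbHHTtll=4 BbHHttLL=2 BbHHttLl=4 BbHHttll=2 BbHhTTLL=4 BbHhTTLl=8 BbHhTTll=4 BbHhTtLL=8 BbHhTtLl=16 BbHhTtll=8 BbHhttLL=4 BbHhttLl=8 BbHhttll=4 BbhhTTLL=2 BbhhTTLl=4 BbhhTTll=2 BbhhTtLL=4 BbhhTtLl=8 BbhhTtll=4 BbhhttLL=2 BbhhttLl=4 Bbhhttll=2 bbHHTTLL=1 bbHHTTLl=2 bbHHTTll=1 bbHHTtLL=2 bbHHTtLl=4 bbHHTtll=2 bbHHttLL=1 bbHHttLl=2 bbHHttll=1 bbHhTTLL=2 bbHhTTLl=4 bbHhTTll=2 bbHhTtLL=4 bbHhTtLl=8 bbHhTtll=4 bbHhttLL=2 bbHhttLl=4 bbHhttll=2 bbhhTTLL=1 bbhhTTLl=2 bbhhTTll=1 bbhhTtLL=2 bbhhTtLl=4 bbhhTtll=2 bbhhttLL=1 bbhhttLl=2 bbhhttll=1
B_ hh T_ ll hits 9/256; gcd=1; 9÷1/256÷1 = 9/256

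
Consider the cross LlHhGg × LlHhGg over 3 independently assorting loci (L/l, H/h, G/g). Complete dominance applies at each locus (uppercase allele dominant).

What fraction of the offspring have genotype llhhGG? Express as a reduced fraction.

LlHhGg gametes: LHG×1, LHg×1, LhG×1, Lhg×1, lHG×1, lHg×1, lhG×1, lhg×1
LlHhGg gametes: LHG×1, LHg×1, LhG×1, Lhg×1, lHG×1, lHg×1, lhG×1, lhg×1
LlHhGg×LlHhGg grid (8·8=64): LLHHGG=1 LLHHGg=2 LLHHgg=1 LLHhGG=2 LLHhGg=4 LLHhgg=2 LLhhGG=1 LLhhGg=2 LLhhgg=1 LlHHGG=2 LlHHGg=4 LlHHgg=2 LlHhGG=4 LlHhGg=8 LlHhgg=4 LlhhGG=2 LlhhGg=4 Llhhgg=2 llHHGG=1 llHHGg=2 llHHgg=1 llHhGG=2 llHhGg=4 llHhgg=2 llhhGG=1 llhhGg=2 llhhgg=1
llhhGG hits 1/64; gcd=1; 1÷1/64÷1 = 1/64

P(llhhGG) = 1/64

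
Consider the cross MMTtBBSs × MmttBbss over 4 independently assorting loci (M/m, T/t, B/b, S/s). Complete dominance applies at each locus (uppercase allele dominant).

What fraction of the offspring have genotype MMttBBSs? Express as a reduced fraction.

MMTtBBSs gametes: MTBS×4, MTBs×4, MtBS×4, MtBs×4
MmttBbss gametes: MtBs×4, Mtbs×4, mtBs×4, mtbs×4
MMTtBBSs×MmttBbss grid (16·16=256): MMTtBBSs=16 MMTtBBss=16 MMTtBbSs=16 MMTtBbss=16 MMttBBSs=16 MMttBBss=16 MMttBbSs=16 MMttBbss=16 MmTtBBSs=16 MmTtBBss=16 MmTtBbSs=16 MmTtBbss=16 MmttBBSs=16 MmttBBss=16 MmttBbSs=16 MmttBbss=16
MMttBBSs hits 16/256; gcd=16; 16÷16/256÷16 = 1/16

P(MMttBBSs) = 1/16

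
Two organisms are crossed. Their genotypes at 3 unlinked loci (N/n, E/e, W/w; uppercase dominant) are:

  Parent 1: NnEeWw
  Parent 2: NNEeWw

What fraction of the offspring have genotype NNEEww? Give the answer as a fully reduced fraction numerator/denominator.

P(NNEEww) = 1/32

NnEeWw gametes: NEW×1, NEw×1, NeW×1, New×1, nEW×1, nEw×1, neW×1, new×1
NNEeWw gametes: NEW×2, NEw×2, NeW×2, New×2
NnEeWw×NNEeWw grid (8·8=64): NNEEWW=2 NNEEWw=4 NNEEww=2 NNEeWW=4 NNEeWw=8 NNEeww=4 NNeeWW=2 NNeeWw=4 NNeeww=2 NnEEWW=2 NnEEWw=4 NnEEww=2 NnEeWW=4 NnEeWw=8 NnEeww=4 NneeWW=2 NneeWw=4 Nneeww=2
NNEEww hits 2/64; gcd=2; 2÷2/64÷2 = 1/32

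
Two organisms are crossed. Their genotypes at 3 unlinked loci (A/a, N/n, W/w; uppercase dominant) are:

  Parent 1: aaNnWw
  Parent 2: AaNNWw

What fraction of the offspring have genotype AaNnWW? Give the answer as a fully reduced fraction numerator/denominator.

P(AaNnWW) = 1/16

aaNnWw gametes: aNW×2, aNw×2, anW×2, anw×2
AaNNWw gametes: ANW×2, ANw×2, aNW×2, aNw×2
aaNnWw×AaNNWw grid (8·8=64): AaNNWW=4 AaNNWw=8 AaNNww=4 AaNnWW=4 AaNnWw=8 AaNnww=4 aaNNWW=4 aaNNWw=8 aaNNww=4 aaNnWW=4 aaNnWw=8 aaNnww=4
AaNnWW hits 4/64; gcd=4; 4÷4/64÷4 = 1/16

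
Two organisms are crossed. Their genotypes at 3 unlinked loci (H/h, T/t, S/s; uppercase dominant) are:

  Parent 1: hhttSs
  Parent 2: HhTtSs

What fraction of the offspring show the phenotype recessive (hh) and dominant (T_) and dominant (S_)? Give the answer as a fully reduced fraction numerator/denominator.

hhttSs gametes: htS×4, hts×4
HhTtSs gametes: HTS×1, HTs×1, HtS×1, Hts×1, hTS×1, hTs×1, htS×1, hts×1
hhttSs×HhTtSs grid (8·8=64): HhTtSS=4 HhTtSs=8 HhTtss=4 HhttSS=4 HhttSs=8 Hhttss=4 hhTtSS=4 hhTtSs=8 hhTtss=4 hhttSS=4 hhttSs=8 hhttss=4
hh T_ S_ hits 12/64; gcd=4; 12÷4/64÷4 = 3/16

P(hh T_ S_) = 3/16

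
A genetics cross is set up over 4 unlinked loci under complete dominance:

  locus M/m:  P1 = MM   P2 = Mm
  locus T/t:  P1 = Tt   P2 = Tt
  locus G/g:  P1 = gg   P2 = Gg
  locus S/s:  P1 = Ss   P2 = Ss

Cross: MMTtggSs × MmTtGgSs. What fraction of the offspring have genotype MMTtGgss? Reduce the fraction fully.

P(MMTtGgss) = 1/32

MMTtggSs gametes: MTgS×4, MTgs×4, MtgS×4, Mtgs×4
MmTtGgSs gametes: MTGS×1, MTGs×1, MTgS×1, MTgs×1, MtGS×1, MtGs×1, MtgS×1, Mtgs×1, mTGS×1, mTGs×1, mTgS×1, mTgs×1, mtGS×1, mtGs×1, mtgS×1, mtgs×1
MMTtggSs×MmTtGgSs grid (16·16=256): MMTTGgSS=4 MMTTGgSs=8 MMTTGgss=4 MMTTggSS=4 MMTTggSs=8 MMTTggss=4 MMTtGgSS=8 MMTtGgSs=16 MMTtGgss=8 MMTtggSS=8 MMTtggSs=16 MMTtggss=8 MMttGgSS=4 MMttGgSs=8 MMttGgss=4 MMttggSS=4 MMttggSs=8 MMttggss=4 MmTTGgSS=4 MmTTGgSs=8 MmTTGgss=4 MmTTggSS=4 MmTTggSs=8 MmTTggss=4 MmTtGgSS=8 MmTtGgSs=16 MmTtGgss=8 MmTtggSS=8 MmTtggSs=16 MmTtggss=8 MmttGgSS=4 MmttGgSs=8 MmttGgss=4 MmttggSS=4 MmttggSs=8 Mmttggss=4
MMTtGgss hits 8/256; gcd=8; 8÷8/256÷8 = 1/32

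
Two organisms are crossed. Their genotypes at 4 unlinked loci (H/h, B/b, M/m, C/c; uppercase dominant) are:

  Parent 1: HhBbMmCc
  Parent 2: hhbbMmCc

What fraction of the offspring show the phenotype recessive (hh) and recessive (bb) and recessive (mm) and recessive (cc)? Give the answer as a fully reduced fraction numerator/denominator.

P(hh bb mm cc) = 1/64

HhBbMmCc gametes: HBMC×1, HBMc×1, HBmC×1, HBmc×1, HbMC×1, HbMc×1, HbmC×1, Hbmc×1, hBMC×1, hBMc×1, hBmC×1, hBmc×1, hbMC×1, hbMc×1, hbmC×1, hbmc×1
hhbbMmCc gametes: hbMC×4, hbMc×4, hbmC×4, hbmc×4
HhBbMmCc×hhbbMmCc grid (16·16=256): HhBbMMCC=4 HhBbMMCc=8 HhBbMMcc=4 HhBbMmCC=8 HhBbMmCc=16 HhBbMmcc=8 HhBbmmCC=4 HhBbmmCc=8 HhBbmmcc=4 HhbbMMCC=4 HhbbMMCc=8 HhbbMMcc=4 HhbbMmCC=8 HhbbMmCc=16 HhbbMmcc=8 HhbbmmCC=4 HhbbmmCc=8 Hhbbmmcc=4 hhBbMMCC=4 hhBbMMCc=8 hhBbMMcc=4 hhBbMmCC=8 hhBbMmCc=16 hhBbMmcc=8 hhBbmmCC=4 hhBbmmCc=8 hhBbmmcc=4 hhbbMMCC=4 hhbbMMCc=8 hhbbMMcc=4 hhbbMmCC=8 hhbbMmCc=16 hhbbMmcc=8 hhbbmmCC=4 hhbbmmCc=8 hhbbmmcc=4
hh bb mm cc hits 4/256; gcd=4; 4÷4/256÷4 = 1/64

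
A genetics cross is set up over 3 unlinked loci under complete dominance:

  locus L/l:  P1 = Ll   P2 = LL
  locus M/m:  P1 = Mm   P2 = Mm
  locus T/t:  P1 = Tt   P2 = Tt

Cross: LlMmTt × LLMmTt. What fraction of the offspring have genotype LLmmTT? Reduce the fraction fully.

P(LLmmTT) = 1/32

LlMmTt gametes: LMT×1, LMt×1, LmT×1, Lmt×1, lMT×1, lMt×1, lmT×1, lmt×1
LLMmTt gametes: LMT×2, LMt×2, LmT×2, Lmt×2
LlMmTt×LLMmTt grid (8·8=64): LLMMTT=2 LLMMTt=4 LLMMtt=2 LLMmTT=4 LLMmTt=8 LLMmtt=4 LLmmTT=2 LLmmTt=4 LLmmtt=2 LlMMTT=2 LlMMTt=4 LlMMtt=2 LlMmTT=4 LlMmTt=8 LlMmtt=4 LlmmTT=2 LlmmTt=4 Llmmtt=2
LLmmTT hits 2/64; gcd=2; 2÷2/64÷2 = 1/32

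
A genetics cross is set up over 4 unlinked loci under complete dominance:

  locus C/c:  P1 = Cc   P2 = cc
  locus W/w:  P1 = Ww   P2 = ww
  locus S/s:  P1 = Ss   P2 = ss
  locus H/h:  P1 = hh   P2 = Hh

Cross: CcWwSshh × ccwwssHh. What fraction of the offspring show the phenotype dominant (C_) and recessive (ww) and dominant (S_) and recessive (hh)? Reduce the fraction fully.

P(C_ ww S_ hh) = 1/16

CcWwSshh gametes: CWSh×2, CWsh×2, CwSh×2, Cwsh×2, cWSh×2, cWsh×2, cwSh×2, cwsh×2
ccwwssHh gametes: cwsH×8, cwsh×8
CcWwSshh×ccwwssHh grid (16·16=256): CcWwSsHh=16 CcWwSshh=16 CcWwssHh=16 CcWwsshh=16 CcwwSsHh=16 CcwwSshh=16 CcwwssHh=16 Ccwwsshh=16 ccWwSsHh=16 ccWwSshh=16 ccWwssHh=16 ccWwsshh=16 ccwwSsHh=16 ccwwSshh=16 ccwwssHh=16 ccwwsshh=16
C_ ww S_ hh hits 16/256; gcd=16; 16÷16/256÷16 = 1/16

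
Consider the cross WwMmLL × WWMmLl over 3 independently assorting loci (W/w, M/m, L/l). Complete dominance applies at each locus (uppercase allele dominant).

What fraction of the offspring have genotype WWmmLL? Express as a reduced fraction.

P(WWmmLL) = 1/16

WwMmLL gametes: WML×2, WmL×2, wML×2, wmL×2
WWMmLl gametes: WML×2, WMl×2, WmL×2, Wml×2
WwMmLL×WWMmLl grid (8·8=64): WWMMLL=4 WWMMLl=4 WWMmLL=8 WWMmLl=8 WWmmLL=4 WWmmLl=4 WwMMLL=4 WwMMLl=4 WwMmLL=8 WwMmLl=8 WwmmLL=4 WwmmLl=4
WWmmLL hits 4/64; gcd=4; 4÷4/64÷4 = 1/16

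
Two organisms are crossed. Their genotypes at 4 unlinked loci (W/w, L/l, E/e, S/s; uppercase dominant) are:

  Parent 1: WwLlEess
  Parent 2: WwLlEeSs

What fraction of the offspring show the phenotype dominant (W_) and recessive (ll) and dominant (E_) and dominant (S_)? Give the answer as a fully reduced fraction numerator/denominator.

WwLlEess gametes: WLEs×2, WLes×2, WlEs×2, Wles×2, wLEs×2, wLes×2, wlEs×2, wles×2
WwLlEeSs gametes: WLES×1, WLEs×1, WLeS×1, WLes×1, WlES×1, WlEs×1, WleS×1, Wles×1, wLES×1, wLEs×1, wLeS×1, wLes×1, wlES×1, wlEs×1, wleS×1, wles×1
WwLlEess×WwLlEeSs grid (16·16=256): WWLLEESs=2 WWLLEEss=2 WWLLEeSs=4 WWLLEess=4 WWLLeeSs=2 WWLLeess=2 WWLlEESs=4 WWLlEEss=4 WWLlEeSs=8 WWLlEess=8 WWLleeSs=4 WWLleess=4 WWllEESs=2 WWllEEss=2 WWllEeSs=4 WWllEess=4 WWlleeSs=2 WWlleess=2 WwLLEESs=4 WwLLEEss=4 WwLLEeSs=8 WwLLEess=8 WwLLeeSs=4 WwLLeess=4 WwLlEESs=8 WwLlEEss=8 WwLlEeSs=16 WwLlEess=16 WwLleeSs=8 WwLleess=8 WwllEESs=4 WwllEEss=4 WwllEeSs=8 WwllEess=8 WwlleeSs=4 Wwlleess=4 wwLLEESs=2 wwLLEEss=2 wwLLEeSs=4 wwLLEess=4 wwLLeeSs=2 wwLLeess=2 wwLlEESs=4 wwLlEEss=4 wwLlEeSs=8 wwLlEess=8 wwLleeSs=4 wwLleess=4 wwllEESs=2 wwllEEss=2 wwllEeSs=4 wwllEess=4 wwlleeSs=2 wwlleess=2
W_ ll E_ S_ hits 18/256; gcd=2; 18÷2/256÷2 = 9/128

P(W_ ll E_ S_) = 9/128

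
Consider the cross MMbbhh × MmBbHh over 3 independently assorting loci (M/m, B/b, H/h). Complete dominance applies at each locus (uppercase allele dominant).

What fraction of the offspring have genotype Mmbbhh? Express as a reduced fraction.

P(Mmbbhh) = 1/8

MMbbhh gametes: Mbh×8
MmBbHh gametes: MBH×1, MBh×1, MbH×1, Mbh×1, mBH×1, mBh×1, mbH×1, mbh×1
MMbbhh×MmBbHh grid (8·8=64): MMBbHh=8 MMBbhh=8 MMbbHh=8 MMbbhh=8 MmBbHh=8 MmBbhh=8 MmbbHh=8 Mmbbhh=8
Mmbbhh hits 8/64; gcd=8; 8÷8/64÷8 = 1/8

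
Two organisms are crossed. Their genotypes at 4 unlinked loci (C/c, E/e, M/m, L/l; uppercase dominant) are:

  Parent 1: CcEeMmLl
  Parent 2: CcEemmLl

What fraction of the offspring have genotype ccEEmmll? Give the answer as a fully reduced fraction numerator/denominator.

CcEeMmLl gametes: CEML×1, CEMl×1, CEmL×1, CEml×1, CeML×1, CeMl×1, CemL×1, Ceml×1, cEML×1, cEMl×1, cEmL×1, cEml×1, ceML×1, ceMl×1, cemL×1, ceml×1
CcEemmLl gametes: CEmL×2, CEml×2, CemL×2, Ceml×2, cEmL×2, cEml×2, cemL×2, ceml×2
CcEeMmLl×CcEemmLl grid (16·16=256): CCEEMmLL=2 CCEEMmLl=4 CCEEMmll=2 CCEEmmLL=2 CCEEmmLl=4 CCEEmmll=2 CCEeMmLL=4 CCEeMmLl=8 CCEeMmll=4 CCEemmLL=4 CCEemmLl=8 CCEemmll=4 CCeeMmLL=2 CCeeMmLl=4 CCeeMmll=2 CCeemmLL=2 CCeemmLl=4 CCeemmll=2 CcEEMmLL=4 CcEEMmLl=8 CcEEMmll=4 CcEEmmLL=4 CcEEmmLl=8 CcEEmmll=4 CcEeMmLL=8 CcEeMmLl=16 CcEeMmll=8 CcEemmLL=8 CcEemmLl=16 CcEemmll=8 CceeMmLL=4 CceeMmLl=8 CceeMmll=4 CceemmLL=4 CceemmLl=8 Cceemmll=4 ccEEMmLL=2 ccEEMmLl=4 ccEEMmll=2 ccEEmmLL=2 ccEEmmLl=4 ccEEmmll=2 ccEeMmLL=4 ccEeMmLl=8 ccEeMmll=4 ccEemmLL=4 ccEemmLl=8 ccEemmll=4 cceeMmLL=2 cceeMmLl=4 cceeMmll=2 cceemmLL=2 cceemmLl=4 cceemmll=2
ccEEmmll hits 2/256; gcd=2; 2÷2/256÷2 = 1/128

P(ccEEmmll) = 1/128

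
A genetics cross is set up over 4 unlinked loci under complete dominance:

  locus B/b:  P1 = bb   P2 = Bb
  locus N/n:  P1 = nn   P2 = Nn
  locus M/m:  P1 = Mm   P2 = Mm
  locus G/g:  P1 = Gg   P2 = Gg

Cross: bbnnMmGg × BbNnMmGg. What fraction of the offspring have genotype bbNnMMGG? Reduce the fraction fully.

P(bbNnMMGG) = 1/64

bbnnMmGg gametes: bnMG×4, bnMg×4, bnmG×4, bnmg×4
BbNnMmGg gametes: BNMG×1, BNMg×1, BNmG×1, BNmg×1, BnMG×1, BnMg×1, BnmG×1, Bnmg×1, bNMG×1, bNMg×1, bNmG×1, bNmg×1, bnMG×1, bnMg×1, bnmG×1, bnmg×1
bbnnMmGg×BbNnMmGg grid (16·16=256): BbNnMMGG=4 BbNnMMGg=8 BbNnMMgg=4 BbNnMmGG=8 BbNnMmGg=16 BbNnMmgg=8 BbNnmmGG=4 BbNnmmGg=8 BbNnmmgg=4 BbnnMMGG=4 BbnnMMGg=8 BbnnMMgg=4 BbnnMmGG=8 BbnnMmGg=16 BbnnMmgg=8 BbnnmmGG=4 BbnnmmGg=8 Bbnnmmgg=4 bbNnMMGG=4 bbNnMMGg=8 bbNnMMgg=4 bbNnMmGG=8 bbNnMmGg=16 bbNnMmgg=8 bbNnmmGG=4 bbNnmmGg=8 bbNnmmgg=4 bbnnMMGG=4 bbnnMMGg=8 bbnnMMgg=4 bbnnMmGG=8 bbnnMmGg=16 bbnnMmgg=8 bbnnmmGG=4 bbnnmmGg=8 bbnnmmgg=4
bbNnMMGG hits 4/256; gcd=4; 4÷4/256÷4 = 1/64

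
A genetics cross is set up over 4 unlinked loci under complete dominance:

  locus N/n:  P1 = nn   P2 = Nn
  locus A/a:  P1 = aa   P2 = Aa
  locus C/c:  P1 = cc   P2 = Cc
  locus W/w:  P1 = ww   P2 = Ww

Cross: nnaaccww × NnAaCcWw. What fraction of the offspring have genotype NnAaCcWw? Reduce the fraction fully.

nnaaccww gametes: nacw×16
NnAaCcWw gametes: NACW×1, NACw×1, NAcW×1, NAcw×1, NaCW×1, NaCw×1, NacW×1, Nacw×1, nACW×1, nACw×1, nAcW×1, nAcw×1, naCW×1, naCw×1, nacW×1, nacw×1
nnaaccww×NnAaCcWw grid (16·16=256): NnAaCcWw=16 NnAaCcww=16 NnAaccWw=16 NnAaccww=16 NnaaCcWw=16 NnaaCcww=16 NnaaccWw=16 Nnaaccww=16 nnAaCcWw=16 nnAaCcww=16 nnAaccWw=16 nnAaccww=16 nnaaCcWw=16 nnaaCcww=16 nnaaccWw=16 nnaaccww=16
NnAaCcWw hits 16/256; gcd=16; 16÷16/256÷16 = 1/16

P(NnAaCcWw) = 1/16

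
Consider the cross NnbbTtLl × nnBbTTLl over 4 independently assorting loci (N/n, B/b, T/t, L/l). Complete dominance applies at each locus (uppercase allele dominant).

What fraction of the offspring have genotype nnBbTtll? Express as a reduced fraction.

NnbbTtLl gametes: NbTL×2, NbTl×2, NbtL×2, Nbtl×2, nbTL×2, nbTl×2, nbtL×2, nbtl×2
nnBbTTLl gametes: nBTL×4, nBTl×4, nbTL×4, nbTl×4
NnbbTtLl×nnBbTTLl grid (16·16=256): NnBbTTLL=8 NnBbTTLl=16 NnBbTTll=8 NnBbTtLL=8 NnBbTtLl=16 NnBbTtll=8 NnbbTTLL=8 NnbbTTLl=16 NnbbTTll=8 NnbbTtLL=8 NnbbTtLl=16 NnbbTtll=8 nnBbTTLL=8 nnBbTTLl=16 nnBbTTll=8 nnBbTtLL=8 nnBbTtLl=16 nnBbTtll=8 nnbbTTLL=8 nnbbTTLl=16 nnbbTTll=8 nnbbTtLL=8 nnbbTtLl=16 nnbbTtll=8
nnBbTtll hits 8/256; gcd=8; 8÷8/256÷8 = 1/32

P(nnBbTtll) = 1/32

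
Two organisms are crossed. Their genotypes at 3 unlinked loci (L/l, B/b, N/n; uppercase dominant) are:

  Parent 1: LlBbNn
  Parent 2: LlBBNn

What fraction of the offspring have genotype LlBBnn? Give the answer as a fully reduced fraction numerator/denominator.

LlBbNn gametes: LBN×1, LBn×1, LbN×1, Lbn×1, lBN×1, lBn×1, lbN×1, lbn×1
LlBBNn gametes: LBN×2, LBn×2, lBN×2, lBn×2
LlBbNn×LlBBNn grid (8·8=64): LLBBNN=2 LLBBNn=4 LLBBnn=2 LLBbNN=2 LLBbNn=4 LLBbnn=2 LlBBNN=4 LlBBNn=8 LlBBnn=4 LlBbNN=4 LlBbNn=8 LlBbnn=4 llBBNN=2 llBBNn=4 llBBnn=2 llBbNN=2 llBbNn=4 llBbnn=2
LlBBnn hits 4/64; gcd=4; 4÷4/64÷4 = 1/16

P(LlBBnn) = 1/16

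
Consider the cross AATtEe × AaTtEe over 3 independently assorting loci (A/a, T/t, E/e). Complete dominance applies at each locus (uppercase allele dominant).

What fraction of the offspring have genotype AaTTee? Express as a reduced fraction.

AATtEe gametes: ATE×2, ATe×2, AtE×2, Ate×2
AaTtEe gametes: ATE×1, ATe×1, AtE×1, Ate×1, aTE×1, aTe×1, atE×1, ate×1
AATtEe×AaTtEe grid (8·8=64): AATTEE=2 AATTEe=4 AATTee=2 AATtEE=4 AATtEe=8 AATtee=4 AAttEE=2 AAttEe=4 AAttee=2 AaTTEE=2 AaTTEe=4 AaTTee=2 AaTtEE=4 AaTtEe=8 AaTtee=4 AattEE=2 AattEe=4 Aattee=2
AaTTee hits 2/64; gcd=2; 2÷2/64÷2 = 1/32

P(AaTTee) = 1/32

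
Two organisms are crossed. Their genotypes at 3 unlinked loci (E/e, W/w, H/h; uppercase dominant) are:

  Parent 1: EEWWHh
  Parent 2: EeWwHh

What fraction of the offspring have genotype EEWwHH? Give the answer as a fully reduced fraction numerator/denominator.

P(EEWwHH) = 1/16

EEWWHh gametes: EWH×4, EWh×4
EeWwHh gametes: EWH×1, EWh×1, EwH×1, Ewh×1, eWH×1, eWh×1, ewH×1, ewh×1
EEWWHh×EeWwHh grid (8·8=64): EEWWHH=4 EEWWHh=8 EEWWhh=4 EEWwHH=4 EEWwHh=8 EEWwhh=4 EeWWHH=4 EeWWHh=8 EeWWhh=4 EeWwHH=4 EeWwHh=8 EeWwhh=4
EEWwHH hits 4/64; gcd=4; 4÷4/64÷4 = 1/16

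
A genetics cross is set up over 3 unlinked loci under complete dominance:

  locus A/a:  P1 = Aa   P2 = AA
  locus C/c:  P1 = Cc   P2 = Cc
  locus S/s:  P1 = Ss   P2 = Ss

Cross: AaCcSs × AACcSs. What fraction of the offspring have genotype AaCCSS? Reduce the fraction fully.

AaCcSs gametes: ACS×1, ACs×1, AcS×1, Acs×1, aCS×1, aCs×1, acS×1, acs×1
AACcSs gametes: ACS×2, ACs×2, AcS×2, Acs×2
AaCcSs×AACcSs grid (8·8=64): AACCSS=2 AACCSs=4 AACCss=2 AACcSS=4 AACcSs=8 AACcss=4 AAccSS=2 AAccSs=4 AAccss=2 AaCCSS=2 AaCCSs=4 AaCCss=2 AaCcSS=4 AaCcSs=8 AaCcss=4 AaccSS=2 AaccSs=4 Aaccss=2
AaCCSS hits 2/64; gcd=2; 2÷2/64÷2 = 1/32

P(AaCCSS) = 1/32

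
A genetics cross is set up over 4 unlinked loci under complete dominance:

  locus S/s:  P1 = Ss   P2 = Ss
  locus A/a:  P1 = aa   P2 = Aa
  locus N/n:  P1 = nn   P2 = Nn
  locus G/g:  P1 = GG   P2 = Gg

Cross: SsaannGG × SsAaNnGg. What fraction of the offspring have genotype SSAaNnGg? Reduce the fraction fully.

SsaannGG gametes: SanG×8, sanG×8
SsAaNnGg gametes: SANG×1, SANg×1, SAnG×1, SAng×1, SaNG×1, SaNg×1, SanG×1, Sang×1, sANG×1, sANg×1, sAnG×1, sAng×1, saNG×1, saNg×1, sanG×1, sang×1
SsaannGG×SsAaNnGg grid (16·16=256): SSAaNnGG=8 SSAaNnGg=8 SSAannGG=8 SSAannGg=8 SSaaNnGG=8 SSaaNnGg=8 SSaannGG=8 SSaannGg=8 SsAaNnGG=16 SsAaNnGg=16 SsAannGG=16 SsAannGg=16 SsaaNnGG=16 SsaaNnGg=16 SsaannGG=16 SsaannGg=16 ssAaNnGG=8 ssAaNnGg=8 ssAannGG=8 ssAannGg=8 ssaaNnGG=8 ssaaNnGg=8 ssaannGG=8 ssaannGg=8
SSAaNnGg hits 8/256; gcd=8; 8÷8/256÷8 = 1/32

P(SSAaNnGg) = 1/32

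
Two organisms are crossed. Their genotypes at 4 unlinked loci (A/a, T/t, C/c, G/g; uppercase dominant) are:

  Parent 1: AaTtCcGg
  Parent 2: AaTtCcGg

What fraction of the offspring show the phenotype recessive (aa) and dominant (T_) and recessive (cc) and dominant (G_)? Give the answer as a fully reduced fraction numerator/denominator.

P(aa T_ cc G_) = 9/256

AaTtCcGg gametes: ATCG×1, ATCg×1, ATcG×1, ATcg×1, AtCG×1, AtCg×1, AtcG×1, Atcg×1, aTCG×1, aTCg×1, aTcG×1, aTcg×1, atCG×1, atCg×1, atcG×1, atcg×1
AaTtCcGg gametes: ATCG×1, ATCg×1, ATcG×1, ATcg×1, AtCG×1, AtCg×1, AtcG×1, Atcg×1, aTCG×1, aTCg×1, aTcG×1, aTcg×1, atCG×1, atCg×1, atcG×1, atcg×1
AaTtCcGg×AaTtCcGg grid (16·16=256): AATTCCGG=1 AATTCCGg=2 AATTCCgg=1 AATTCcGG=2 AATTCcGg=4 AATTCcgg=2 AATTccGG=1 AATTccGg=2 AATTccgg=1 AATtCCGG=2 AATtCCGg=4 AATtCCgg=2 AATtCcGG=4 AATtCcGg=8 AATtCcgg=4 AATtccGG=2 AATtccGg=4 AATtccgg=2 AAttCCGG=1 AAttCCGg=2 AAttCCgg=1 AAttCcGG=2 AAttCcGg=4 AAttCcgg=2 AAttccGG=1 AAttccGg=2 AAttccgg=1 AaTTCCGG=2 AaTTCCGg=4 AaTTCCgg=2 AaTTCcGG=4 AaTTCcGg=8 AaTTCcgg=4 AaTTccGG=2 AaTTccGg=4 AaTTccgg=2 AaTtCCGG=4 AaTtCCGg=8 AaTtCCgg=4 AaTtCcGG=8 AaTtCcGg=16 AaTtCcgg=8 AaTtccGG=4 AaTtccGg=8 AaTtccgg=4 AattCCGG=2 AattCCGg=4 AattCCgg=2 AattCcGG=4 AattCcGg=8 AattCcgg=4 AattccGG=2 AattccGg=4 Aattccgg=2 aaTTCCGG=1 aaTTCCGg=2 aaTTCCgg=1 aaTTCcGG=2 aaTTCcGg=4 aaTTCcgg=2 aaTTccGG=1 aaTTccGg=2 aaTTccgg=1 aaTtCCGG=2 aaTtCCGg=4 aaTtCCgg=2 aaTtCcGG=4 aaTtCcGg=8 aaTtCcgg=4 aaTtccGG=2 aaTtccGg=4 aaTtccgg=2 aattCCGG=1 aattCCGg=2 aattCCgg=1 aattCcGG=2 aattCcGg=4 aattCcgg=2 aattccGG=1 aattccGg=2 aattccgg=1
aa T_ cc G_ hits 9/256; gcd=1; 9÷1/256÷1 = 9/256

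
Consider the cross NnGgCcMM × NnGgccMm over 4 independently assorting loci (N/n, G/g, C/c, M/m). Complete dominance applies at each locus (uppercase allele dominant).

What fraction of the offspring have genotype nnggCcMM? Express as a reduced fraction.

NnGgCcMM gametes: NGCM×2, NGcM×2, NgCM×2, NgcM×2, nGCM×2, nGcM×2, ngCM×2, ngcM×2
NnGgccMm gametes: NGcM×2, NGcm×2, NgcM×2, Ngcm×2, nGcM×2, nGcm×2, ngcM×2, ngcm×2
NnGgCcMM×NnGgccMm grid (16·16=256): NNGGCcMM=4 NNGGCcMm=4 NNGGccMM=4 NNGGccMm=4 NNGgCcMM=8 NNGgCcMm=8 NNGgccMM=8 NNGgccMm=8 NNggCcMM=4 NNggCcMm=4 NNggccMM=4 NNggccMm=4 NnGGCcMM=8 NnGGCcMm=8 NnGGccMM=8 NnGGccMm=8 NnGgCcMM=16 NnGgCcMm=16 NnGgccMM=16 NnGgccMm=16 NnggCcMM=8 NnggCcMm=8 NnggccMM=8 NnggccMm=8 nnGGCcMM=4 nnGGCcMm=4 nnGGccMM=4 nnGGccMm=4 nnGgCcMM=8 nnGgCcMm=8 nnGgccMM=8 nnGgccMm=8 nnggCcMM=4 nnggCcMm=4 nnggccMM=4 nnggccMm=4
nnggCcMM hits 4/256; gcd=4; 4÷4/256÷4 = 1/64

P(nnggCcMM) = 1/64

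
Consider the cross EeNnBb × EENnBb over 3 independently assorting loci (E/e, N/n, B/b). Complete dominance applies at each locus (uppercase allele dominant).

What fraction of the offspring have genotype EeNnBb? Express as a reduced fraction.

P(EeNnBb) = 1/8

EeNnBb gametes: ENB×1, ENb×1, EnB×1, Enb×1, eNB×1, eNb×1, enB×1, enb×1
EENnBb gametes: ENB×2, ENb×2, EnB×2, Enb×2
EeNnBb×EENnBb grid (8·8=64): EENNBB=2 EENNBb=4 EENNbb=2 EENnBB=4 EENnBb=8 EENnbb=4 EEnnBB=2 EEnnBb=4 EEnnbb=2 EeNNBB=2 EeNNBb=4 EeNNbb=2 EeNnBB=4 EeNnBb=8 EeNnbb=4 EennBB=2 EennBb=4 Eennbb=2
EeNnBb hits 8/64; gcd=8; 8÷8/64÷8 = 1/8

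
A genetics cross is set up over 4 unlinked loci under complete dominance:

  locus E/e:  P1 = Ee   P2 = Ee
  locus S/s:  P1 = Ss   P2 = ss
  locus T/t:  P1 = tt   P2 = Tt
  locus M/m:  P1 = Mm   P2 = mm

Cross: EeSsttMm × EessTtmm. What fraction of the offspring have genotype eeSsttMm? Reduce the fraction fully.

P(eeSsttMm) = 1/32

EeSsttMm gametes: EStM×2, EStm×2, EstM×2, Estm×2, eStM×2, eStm×2, estM×2, estm×2
EessTtmm gametes: EsTm×4, Estm×4, esTm×4, estm×4
EeSsttMm×EessTtmm grid (16·16=256): EESsTtMm=8 EESsTtmm=8 EESsttMm=8 EESsttmm=8 EEssTtMm=8 EEssTtmm=8 EEssttMm=8 EEssttmm=8 EeSsTtMm=16 EeSsTtmm=16 EeSsttMm=16 EeSsttmm=16 EessTtMm=16 EessTtmm=16 EessttMm=16 Eessttmm=16 eeSsTtMm=8 eeSsTtmm=8 eeSsttMm=8 eeSsttmm=8 eessTtMm=8 eessTtmm=8 eessttMm=8 eessttmm=8
eeSsttMm hits 8/256; gcd=8; 8÷8/256÷8 = 1/32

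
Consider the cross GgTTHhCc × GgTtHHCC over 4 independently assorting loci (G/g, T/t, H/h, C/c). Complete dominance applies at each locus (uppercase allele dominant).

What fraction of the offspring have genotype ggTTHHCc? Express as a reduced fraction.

GgTTHhCc gametes: GTHC×2, GTHc×2, GThC×2, GThc×2, gTHC×2, gTHc×2, gThC×2, gThc×2
GgTtHHCC gametes: GTHC×4, GtHC×4, gTHC×4, gtHC×4
GgTTHhCc×GgTtHHCC grid (16·16=256): GGTTHHCC=8 GGTTHHCc=8 GGTTHhCC=8 GGTTHhCc=8 GGTtHHCC=8 GGTtHHCc=8 GGTtHhCC=8 GGTtHhCc=8 GgTTHHCC=16 GgTTHHCc=16 GgTTHhCC=16 GgTTHhCc=16 GgTtHHCC=16 GgTtHHCc=16 GgTtHhCC=16 GgTtHhCc=16 ggTTHHCC=8 ggTTHHCc=8 ggTTHhCC=8 ggTTHhCc=8 ggTtHHCC=8 ggTtHHCc=8 ggTtHhCC=8 ggTtHhCc=8
ggTTHHCc hits 8/256; gcd=8; 8÷8/256÷8 = 1/32

P(ggTTHHCc) = 1/32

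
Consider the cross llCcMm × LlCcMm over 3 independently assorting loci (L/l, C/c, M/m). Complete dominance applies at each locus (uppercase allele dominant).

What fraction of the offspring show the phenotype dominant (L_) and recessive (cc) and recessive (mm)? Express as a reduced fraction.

llCcMm gametes: lCM×2, lCm×2, lcM×2, lcm×2
LlCcMm gametes: LCM×1, LCm×1, LcM×1, Lcm×1, lCM×1, lCm×1, lcM×1, lcm×1
llCcMm×LlCcMm grid (8·8=64): LlCCMM=2 LlCCMm=4 LlCCmm=2 LlCcMM=4 LlCcMm=8 LlCcmm=4 LlccMM=2 LlccMm=4 Llccmm=2 llCCMM=2 llCCMm=4 llCCmm=2 llCcMM=4 llCcMm=8 llCcmm=4 llccMM=2 llccMm=4 llccmm=2
L_ cc mm hits 2/64; gcd=2; 2÷2/64÷2 = 1/32

P(L_ cc mm) = 1/32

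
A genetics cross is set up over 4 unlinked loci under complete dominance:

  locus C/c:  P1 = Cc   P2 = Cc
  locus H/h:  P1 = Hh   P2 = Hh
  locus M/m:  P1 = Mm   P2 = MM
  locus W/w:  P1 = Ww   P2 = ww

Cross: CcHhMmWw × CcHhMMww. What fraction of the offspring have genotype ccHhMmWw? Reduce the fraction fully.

P(ccHhMmWw) = 1/32

CcHhMmWw gametes: CHMW×1, CHMw×1, CHmW×1, CHmw×1, ChMW×1, ChMw×1, ChmW×1, Chmw×1, cHMW×1, cHMw×1, cHmW×1, cHmw×1, chMW×1, chMw×1, chmW×1, chmw×1
CcHhMMww gametes: CHMw×4, ChMw×4, cHMw×4, chMw×4
CcHhMmWw×CcHhMMww grid (16·16=256): CCHHMMWw=4 CCHHMMww=4 CCHHMmWw=4 CCHHMmww=4 CCHhMMWw=8 CCHhMMww=8 CCHhMmWw=8 CCHhMmww=8 CChhMMWw=4 CChhMMww=4 CChhMmWw=4 CChhMmww=4 CcHHMMWw=8 CcHHMMww=8 CcHHMmWw=8 CcHHMmww=8 CcHhMMWw=16 CcHhMMww=16 CcHhMmWw=16 CcHhMmww=16 CchhMMWw=8 CchhMMww=8 CchhMmWw=8 CchhMmww=8 ccHHMMWw=4 ccHHMMww=4 ccHHMmWw=4 ccHHMmww=4 ccHhMMWw=8 ccHhMMww=8 ccHhMmWw=8 ccHhMmww=8 cchhMMWw=4 cchhMMww=4 cchhMmWw=4 cchhMmww=4
ccHhMmWw hits 8/256; gcd=8; 8÷8/256÷8 = 1/32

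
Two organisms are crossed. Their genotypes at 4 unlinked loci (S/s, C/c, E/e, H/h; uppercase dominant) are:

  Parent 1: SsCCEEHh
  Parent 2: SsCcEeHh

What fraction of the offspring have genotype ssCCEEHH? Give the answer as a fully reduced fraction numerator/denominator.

P(ssCCEEHH) = 1/64

SsCCEEHh gametes: SCEH×4, SCEh×4, sCEH×4, sCEh×4
SsCcEeHh gametes: SCEH×1, SCEh×1, SCeH×1, SCeh×1, ScEH×1, ScEh×1, SceH×1, Sceh×1, sCEH×1, sCEh×1, sCeH×1, sCeh×1, scEH×1, scEh×1, sceH×1, sceh×1
SsCCEEHh×SsCcEeHh grid (16·16=256): SSCCEEHH=4 SSCCEEHh=8 SSCCEEhh=4 SSCCEeHH=4 SSCCEeHh=8 SSCCEehh=4 SSCcEEHH=4 SSCcEEHh=8 SSCcEEhh=4 SSCcEeHH=4 SSCcEeHh=8 SSCcEehh=4 SsCCEEHH=8 SsCCEEHh=16 SsCCEEhh=8 SsCCEeHH=8 SsCCEeHh=16 SsCCEehh=8 SsCcEEHH=8 SsCcEEHh=16 SsCcEEhh=8 SsCcEeHH=8 SsCcEeHh=16 SsCcEehh=8 ssCCEEHH=4 ssCCEEHh=8 ssCCEEhh=4 ssCCEeHH=4 ssCCEeHh=8 ssCCEehh=4 ssCcEEHH=4 ssCcEEHh=8 ssCcEEhh=4 ssCcEeHH=4 ssCcEeHh=8 ssCcEehh=4
ssCCEEHH hits 4/256; gcd=4; 4÷4/256÷4 = 1/64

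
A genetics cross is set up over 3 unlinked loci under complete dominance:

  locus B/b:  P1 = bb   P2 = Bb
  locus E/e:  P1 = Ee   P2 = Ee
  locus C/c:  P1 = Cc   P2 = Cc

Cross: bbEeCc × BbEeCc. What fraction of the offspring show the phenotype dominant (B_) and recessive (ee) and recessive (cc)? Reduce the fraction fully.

P(B_ ee cc) = 1/32

bbEeCc gametes: bEC×2, bEc×2, beC×2, bec×2
BbEeCc gametes: BEC×1, BEc×1, BeC×1, Bec×1, bEC×1, bEc×1, beC×1, bec×1
bbEeCc×BbEeCc grid (8·8=64): BbEECC=2 BbEECc=4 BbEEcc=2 BbEeCC=4 BbEeCc=8 BbEecc=4 BbeeCC=2 BbeeCc=4 Bbeecc=2 bbEECC=2 bbEECc=4 bbEEcc=2 bbEeCC=4 bbEeCc=8 bbEecc=4 bbeeCC=2 bbeeCc=4 bbeecc=2
B_ ee cc hits 2/64; gcd=2; 2÷2/64÷2 = 1/32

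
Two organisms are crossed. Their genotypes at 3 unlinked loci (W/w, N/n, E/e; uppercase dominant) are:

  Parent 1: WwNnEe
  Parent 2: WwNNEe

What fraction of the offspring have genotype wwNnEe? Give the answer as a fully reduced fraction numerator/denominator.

WwNnEe gametes: WNE×1, WNe×1, WnE×1, Wne×1, wNE×1, wNe×1, wnE×1, wne×1
WwNNEe gametes: WNE×2, WNe×2, wNE×2, wNe×2
WwNnEe×WwNNEe grid (8·8=64): WWNNEE=2 WWNNEe=4 WWNNee=2 WWNnEE=2 WWNnEe=4 WWNnee=2 WwNNEE=4 WwNNEe=8 WwNNee=4 WwNnEE=4 WwNnEe=8 WwNnee=4 wwNNEE=2 wwNNEe=4 wwNNee=2 wwNnEE=2 wwNnEe=4 wwNnee=2
wwNnEe hits 4/64; gcd=4; 4÷4/64÷4 = 1/16

P(wwNnEe) = 1/16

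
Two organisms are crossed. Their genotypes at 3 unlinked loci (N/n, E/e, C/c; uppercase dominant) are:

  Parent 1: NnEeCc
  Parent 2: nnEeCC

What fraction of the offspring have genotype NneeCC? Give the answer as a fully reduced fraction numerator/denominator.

P(NneeCC) = 1/16

NnEeCc gametes: NEC×1, NEc×1, NeC×1, Nec×1, nEC×1, nEc×1, neC×1, nec×1
nnEeCC gametes: nEC×4, neC×4
NnEeCc×nnEeCC grid (8·8=64): NnEECC=4 NnEECc=4 NnEeCC=8 NnEeCc=8 NneeCC=4 NneeCc=4 nnEECC=4 nnEECc=4 nnEeCC=8 nnEeCc=8 nneeCC=4 nneeCc=4
NneeCC hits 4/64; gcd=4; 4÷4/64÷4 = 1/16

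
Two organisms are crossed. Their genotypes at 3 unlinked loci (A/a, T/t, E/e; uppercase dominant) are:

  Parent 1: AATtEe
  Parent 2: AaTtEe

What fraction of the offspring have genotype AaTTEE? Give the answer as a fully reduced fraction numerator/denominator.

AATtEe gametes: ATE×2, ATe×2, AtE×2, Ate×2
AaTtEe gametes: ATE×1, ATe×1, AtE×1, Ate×1, aTE×1, aTe×1, atE×1, ate×1
AATtEe×AaTtEe grid (8·8=64): AATTEE=2 AATTEe=4 AATTee=2 AATtEE=4 AATtEe=8 AATtee=4 AAttEE=2 AAttEe=4 AAttee=2 AaTTEE=2 AaTTEe=4 AaTTee=2 AaTtEE=4 AaTtEe=8 AaTtee=4 AattEE=2 AattEe=4 Aattee=2
AaTTEE hits 2/64; gcd=2; 2÷2/64÷2 = 1/32

P(AaTTEE) = 1/32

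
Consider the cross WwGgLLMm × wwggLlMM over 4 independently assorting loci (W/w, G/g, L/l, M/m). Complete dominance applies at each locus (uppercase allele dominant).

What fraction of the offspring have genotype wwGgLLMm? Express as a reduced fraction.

WwGgLLMm gametes: WGLM×2, WGLm×2, WgLM×2, WgLm×2, wGLM×2, wGLm×2, wgLM×2, wgLm×2
wwggLlMM gametes: wgLM×8, wglM×8
WwGgLLMm×wwggLlMM grid (16·16=256): WwGgLLMM=16 WwGgLLMm=16 WwGgLlMM=16 WwGgLlMm=16 WwggLLMM=16 WwggLLMm=16 WwggLlMM=16 WwggLlMm=16 wwGgLLMM=16 wwGgLLMm=16 wwGgLlMM=16 wwGgLlMm=16 wwggLLMM=16 wwggLLMm=16 wwggLlMM=16 wwggLlMm=16
wwGgLLMm hits 16/256; gcd=16; 16÷16/256÷16 = 1/16

P(wwGgLLMm) = 1/16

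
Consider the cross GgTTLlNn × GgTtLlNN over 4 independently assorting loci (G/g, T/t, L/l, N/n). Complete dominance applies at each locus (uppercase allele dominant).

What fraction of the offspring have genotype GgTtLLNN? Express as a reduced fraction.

GgTTLlNn gametes: GTLN×2, GTLn×2, GTlN×2, GTln×2, gTLN×2, gTLn×2, gTlN×2, gTln×2
GgTtLlNN gametes: GTLN×2, GTlN×2, GtLN×2, GtlN×2, gTLN×2, gTlN×2, gtLN×2, gtlN×2
GgTTLlNn×GgTtLlNN grid (16·16=256): GGTTLLNN=4 GGTTLLNn=4 GGTTLlNN=8 GGTTLlNn=8 GGTTllNN=4 GGTTllNn=4 GGTtLLNN=4 GGTtLLNn=4 GGTtLlNN=8 GGTtLlNn=8 GGTtllNN=4 GGTtllNn=4 GgTTLLNN=8 GgTTLLNn=8 GgTTLlNN=16 GgTTLlNn=16 GgTTllNN=8 GgTTllNn=8 GgTtLLNN=8 GgTtLLNn=8 GgTtLlNN=16 GgTtLlNn=16 GgTtllNN=8 GgTtllNn=8 ggTTLLNN=4 ggTTLLNn=4 ggTTLlNN=8 ggTTLlNn=8 ggTTllNN=4 ggTTllNn=4 ggTtLLNN=4 ggTtLLNn=4 ggTtLlNN=8 ggTtLlNn=8 ggTtllNN=4 ggTtllNn=4
GgTtLLNN hits 8/256; gcd=8; 8÷8/256÷8 = 1/32

P(GgTtLLNN) = 1/32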